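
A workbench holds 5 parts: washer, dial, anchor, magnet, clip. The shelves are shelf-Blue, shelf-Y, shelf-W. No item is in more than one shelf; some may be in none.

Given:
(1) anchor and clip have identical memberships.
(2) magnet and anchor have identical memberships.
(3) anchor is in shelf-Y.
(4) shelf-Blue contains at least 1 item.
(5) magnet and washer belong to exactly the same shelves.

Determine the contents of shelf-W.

shelf-W = {}

From (3): anchor ∈ shelf-Y.
(1): clip matches anchor: clip ∉ shelf-Blue.
(1): clip matches anchor: clip ∈ shelf-Y.
(2): magnet matches anchor: magnet ∉ shelf-Blue.
(2): magnet matches anchor: magnet ∈ shelf-Y.
(5): washer matches magnet: washer ∉ shelf-Blue.
(5): washer matches magnet: washer ∈ shelf-Y.
(4): only 1 candidates remain for shelf-Blue, so all are in.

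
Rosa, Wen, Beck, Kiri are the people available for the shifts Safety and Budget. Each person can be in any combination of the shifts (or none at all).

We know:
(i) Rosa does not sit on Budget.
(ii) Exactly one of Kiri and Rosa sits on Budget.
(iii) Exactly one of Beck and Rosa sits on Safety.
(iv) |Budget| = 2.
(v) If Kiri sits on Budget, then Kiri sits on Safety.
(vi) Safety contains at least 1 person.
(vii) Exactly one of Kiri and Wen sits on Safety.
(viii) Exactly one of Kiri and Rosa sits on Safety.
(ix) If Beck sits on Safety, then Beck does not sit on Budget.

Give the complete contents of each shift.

Safety = {Beck, Kiri}; Budget = {Kiri, Wen}

From (i): Rosa ∉ Budget.
(ii) (exactly one): Kiri ∈ Budget.
(v): Kiri ∈ Safety.
(vii) (exactly one): Wen ∉ Safety.
(viii) (exactly one): Rosa ∉ Safety.
(iii) (exactly one): Beck ∈ Safety.
(ix): Beck ∉ Budget.
(iv): only 2 candidates remain for Budget, so all are in.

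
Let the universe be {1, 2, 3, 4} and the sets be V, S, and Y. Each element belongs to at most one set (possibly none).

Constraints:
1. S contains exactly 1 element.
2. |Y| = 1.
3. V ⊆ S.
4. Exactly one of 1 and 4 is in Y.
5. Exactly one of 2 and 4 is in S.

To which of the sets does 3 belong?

3: none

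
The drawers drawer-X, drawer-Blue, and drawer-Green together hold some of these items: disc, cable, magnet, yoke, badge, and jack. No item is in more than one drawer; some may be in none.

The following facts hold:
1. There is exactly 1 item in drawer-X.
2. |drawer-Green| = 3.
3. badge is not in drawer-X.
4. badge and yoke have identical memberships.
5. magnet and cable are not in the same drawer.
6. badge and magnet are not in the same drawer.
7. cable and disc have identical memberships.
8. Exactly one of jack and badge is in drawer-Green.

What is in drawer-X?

drawer-X = {magnet}

From (3): badge ∉ drawer-X.
(4): yoke matches badge: yoke ∉ drawer-X.
Suppose disc ∈ drawer-X: no assignment then satisfies all the clues, so disc ∉ drawer-X.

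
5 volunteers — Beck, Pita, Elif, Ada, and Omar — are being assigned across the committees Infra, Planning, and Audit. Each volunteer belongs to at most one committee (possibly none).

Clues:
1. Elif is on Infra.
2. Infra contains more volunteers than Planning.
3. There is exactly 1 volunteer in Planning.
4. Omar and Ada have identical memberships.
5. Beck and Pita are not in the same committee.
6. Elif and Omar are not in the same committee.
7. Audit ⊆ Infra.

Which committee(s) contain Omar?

Omar: none

From (1): Elif ∈ Infra.
(6): Omar ∉ Infra.
(7) contrapositive: Omar ∉ Audit.
(4): Ada matches Omar: Ada ∉ Infra.
(4): Ada matches Omar: Ada ∉ Audit.
Suppose Omar ∈ Planning: no assignment then satisfies all the clues, so Omar ∉ Planning.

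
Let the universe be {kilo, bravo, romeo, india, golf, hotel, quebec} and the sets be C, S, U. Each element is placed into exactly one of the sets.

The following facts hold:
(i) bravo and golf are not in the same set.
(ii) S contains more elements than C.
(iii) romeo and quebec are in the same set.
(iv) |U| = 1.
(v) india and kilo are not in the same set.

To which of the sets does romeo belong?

romeo: S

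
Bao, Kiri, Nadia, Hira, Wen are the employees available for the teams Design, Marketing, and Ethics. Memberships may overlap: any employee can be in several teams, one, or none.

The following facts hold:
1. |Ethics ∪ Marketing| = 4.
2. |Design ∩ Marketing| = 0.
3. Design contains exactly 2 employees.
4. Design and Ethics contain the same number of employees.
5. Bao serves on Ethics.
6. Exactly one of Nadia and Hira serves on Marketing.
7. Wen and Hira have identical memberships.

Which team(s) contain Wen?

Wen: Marketing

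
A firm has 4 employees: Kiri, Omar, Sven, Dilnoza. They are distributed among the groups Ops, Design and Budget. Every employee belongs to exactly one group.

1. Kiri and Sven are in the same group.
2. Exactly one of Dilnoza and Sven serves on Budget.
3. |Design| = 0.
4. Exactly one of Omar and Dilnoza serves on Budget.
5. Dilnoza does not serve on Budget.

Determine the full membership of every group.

Ops = {Dilnoza}; Design = {}; Budget = {Kiri, Omar, Sven}

From (5): Dilnoza ∉ Budget.
(2) (exactly one): Sven ∈ Budget.
(3): Design already has 0, so the rest are out.
(4) (exactly one): Omar ∈ Budget.
Only one group left: Dilnoza ∈ Ops.
(1): Kiri matches Sven: Kiri ∉ Ops.
(1): Kiri matches Sven: Kiri ∈ Budget.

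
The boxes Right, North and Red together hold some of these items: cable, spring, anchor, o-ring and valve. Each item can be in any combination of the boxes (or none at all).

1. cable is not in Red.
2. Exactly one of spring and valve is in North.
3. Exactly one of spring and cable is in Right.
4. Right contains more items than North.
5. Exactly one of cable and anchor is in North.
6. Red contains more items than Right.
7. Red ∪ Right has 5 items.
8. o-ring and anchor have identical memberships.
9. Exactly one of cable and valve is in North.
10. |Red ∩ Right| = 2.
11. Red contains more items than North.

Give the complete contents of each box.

Right = {anchor, cable, o-ring}; North = {cable, spring}; Red = {anchor, o-ring, spring, valve}

From (1): cable ∉ Red.
Suppose cable ∉ Right: no assignment then satisfies all the clues, so cable ∈ Right.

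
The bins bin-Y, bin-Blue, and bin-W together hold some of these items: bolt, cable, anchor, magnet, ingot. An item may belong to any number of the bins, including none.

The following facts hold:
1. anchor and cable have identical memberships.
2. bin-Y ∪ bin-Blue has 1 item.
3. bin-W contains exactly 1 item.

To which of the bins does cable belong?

cable: none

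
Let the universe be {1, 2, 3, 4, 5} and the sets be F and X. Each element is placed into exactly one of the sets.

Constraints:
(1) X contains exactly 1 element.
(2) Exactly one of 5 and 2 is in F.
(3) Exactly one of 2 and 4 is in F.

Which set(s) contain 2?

2: X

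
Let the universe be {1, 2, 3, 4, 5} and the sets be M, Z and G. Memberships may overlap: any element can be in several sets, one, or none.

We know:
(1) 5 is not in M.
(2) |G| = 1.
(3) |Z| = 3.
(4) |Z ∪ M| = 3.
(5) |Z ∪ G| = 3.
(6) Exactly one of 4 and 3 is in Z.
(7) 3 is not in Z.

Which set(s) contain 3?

3: none

From (1): 5 ∉ M.
From (7): 3 ∉ Z.
(6) (exactly one): 4 ∈ Z.
Suppose 3 ∈ M: no assignment then satisfies all the clues, so 3 ∉ M.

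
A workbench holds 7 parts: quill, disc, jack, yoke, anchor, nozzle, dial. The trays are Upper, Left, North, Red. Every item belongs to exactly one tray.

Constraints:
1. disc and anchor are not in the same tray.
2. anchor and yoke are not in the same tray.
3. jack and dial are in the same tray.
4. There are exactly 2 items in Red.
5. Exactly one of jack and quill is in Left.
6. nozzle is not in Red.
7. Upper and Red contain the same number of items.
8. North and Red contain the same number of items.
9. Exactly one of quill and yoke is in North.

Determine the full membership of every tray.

Upper = {anchor, nozzle}; Left = {quill}; North = {disc, yoke}; Red = {dial, jack}

From (6): nozzle ∉ Red.
Suppose quill ∈ Upper: no assignment then satisfies all the clues, so quill ∉ Upper.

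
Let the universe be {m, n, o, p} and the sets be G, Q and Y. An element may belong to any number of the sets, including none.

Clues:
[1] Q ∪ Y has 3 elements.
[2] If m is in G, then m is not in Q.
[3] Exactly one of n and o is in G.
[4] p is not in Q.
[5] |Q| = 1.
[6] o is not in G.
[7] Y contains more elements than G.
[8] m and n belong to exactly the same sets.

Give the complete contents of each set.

G = {m, n}; Q = {o}; Y = {m, n, o}

From (4): p ∉ Q.
From (6): o ∉ G.
(3) (exactly one): n ∈ G.
(8): m matches n: m ∈ G.
(2): m ∉ Q.
(8): n matches m: n ∉ Q.
(5): only 1 candidates remain for Q, so all are in.
Suppose m ∉ Y: no assignment then satisfies all the clues, so m ∈ Y.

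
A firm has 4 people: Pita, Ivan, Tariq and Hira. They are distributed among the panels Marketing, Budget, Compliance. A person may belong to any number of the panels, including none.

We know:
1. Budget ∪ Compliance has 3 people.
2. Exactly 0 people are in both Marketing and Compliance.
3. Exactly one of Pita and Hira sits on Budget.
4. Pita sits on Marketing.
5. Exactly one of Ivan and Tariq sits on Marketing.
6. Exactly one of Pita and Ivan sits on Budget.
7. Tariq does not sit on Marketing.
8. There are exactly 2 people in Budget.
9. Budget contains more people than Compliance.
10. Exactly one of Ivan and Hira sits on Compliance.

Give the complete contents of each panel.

Marketing = {Ivan, Pita}; Budget = {Pita, Tariq}; Compliance = {Hira}

From (4): Pita ∈ Marketing.
From (7): Tariq ∉ Marketing.
(5) (exactly one): Ivan ∈ Marketing.
Suppose Pita ∉ Budget: no assignment then satisfies all the clues, so Pita ∈ Budget.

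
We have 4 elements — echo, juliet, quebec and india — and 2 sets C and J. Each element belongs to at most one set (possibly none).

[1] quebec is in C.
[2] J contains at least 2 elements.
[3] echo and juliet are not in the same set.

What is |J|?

2

From (1): quebec ∈ C.
Suppose india ∈ C: no assignment then satisfies all the clues, so india ∉ C.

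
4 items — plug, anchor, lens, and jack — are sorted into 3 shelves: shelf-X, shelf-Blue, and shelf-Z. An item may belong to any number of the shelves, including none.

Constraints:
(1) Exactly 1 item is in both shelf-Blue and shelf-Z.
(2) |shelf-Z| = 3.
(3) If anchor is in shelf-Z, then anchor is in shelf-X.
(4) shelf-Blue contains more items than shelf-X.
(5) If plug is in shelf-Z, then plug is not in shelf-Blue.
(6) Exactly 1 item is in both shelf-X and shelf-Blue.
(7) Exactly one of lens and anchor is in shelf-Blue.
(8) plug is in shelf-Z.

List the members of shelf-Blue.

shelf-Blue = {anchor, jack}

From (8): plug ∈ shelf-Z.
(5): plug ∉ shelf-Blue.
Suppose anchor ∉ shelf-Blue: no assignment then satisfies all the clues, so anchor ∈ shelf-Blue.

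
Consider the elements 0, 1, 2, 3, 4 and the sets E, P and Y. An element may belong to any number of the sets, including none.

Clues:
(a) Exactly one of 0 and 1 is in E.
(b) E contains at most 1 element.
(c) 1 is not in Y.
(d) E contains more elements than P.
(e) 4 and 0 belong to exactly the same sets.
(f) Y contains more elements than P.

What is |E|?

1

From (c): 1 ∉ Y.
Suppose 0 ∈ E: no assignment then satisfies all the clues, so 0 ∉ E.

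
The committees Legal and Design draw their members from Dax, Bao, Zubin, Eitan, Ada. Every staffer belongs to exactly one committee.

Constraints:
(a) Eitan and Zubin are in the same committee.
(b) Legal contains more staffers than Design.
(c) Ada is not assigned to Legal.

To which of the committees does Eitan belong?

Eitan: Legal

From (c): Ada ∉ Legal.
Only one committee left: Ada ∈ Design.
Suppose Eitan ∉ Legal: no assignment then satisfies all the clues, so Eitan ∈ Legal.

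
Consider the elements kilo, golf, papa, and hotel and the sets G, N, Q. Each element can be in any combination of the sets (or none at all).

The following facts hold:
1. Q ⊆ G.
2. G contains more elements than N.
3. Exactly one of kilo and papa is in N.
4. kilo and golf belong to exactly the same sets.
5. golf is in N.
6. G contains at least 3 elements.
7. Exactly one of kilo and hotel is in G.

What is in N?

N = {golf, kilo}

From (5): golf ∈ N.
(4): kilo matches golf: kilo ∈ N.
(3) (exactly one): papa ∉ N.
Suppose hotel ∈ N: no assignment then satisfies all the clues, so hotel ∉ N.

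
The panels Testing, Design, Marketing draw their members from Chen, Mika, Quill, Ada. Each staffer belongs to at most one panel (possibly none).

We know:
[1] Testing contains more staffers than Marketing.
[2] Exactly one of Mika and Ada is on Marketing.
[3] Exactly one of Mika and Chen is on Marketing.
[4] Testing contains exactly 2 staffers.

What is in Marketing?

Marketing = {Mika}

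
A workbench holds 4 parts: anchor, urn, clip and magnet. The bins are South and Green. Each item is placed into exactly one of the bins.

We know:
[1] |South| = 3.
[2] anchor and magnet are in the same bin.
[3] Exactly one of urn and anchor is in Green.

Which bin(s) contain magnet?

magnet: South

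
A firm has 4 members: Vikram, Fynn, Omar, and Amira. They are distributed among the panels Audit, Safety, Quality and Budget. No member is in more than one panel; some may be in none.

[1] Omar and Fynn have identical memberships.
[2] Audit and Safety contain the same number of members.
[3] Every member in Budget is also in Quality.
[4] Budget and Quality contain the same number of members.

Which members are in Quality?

Quality = {}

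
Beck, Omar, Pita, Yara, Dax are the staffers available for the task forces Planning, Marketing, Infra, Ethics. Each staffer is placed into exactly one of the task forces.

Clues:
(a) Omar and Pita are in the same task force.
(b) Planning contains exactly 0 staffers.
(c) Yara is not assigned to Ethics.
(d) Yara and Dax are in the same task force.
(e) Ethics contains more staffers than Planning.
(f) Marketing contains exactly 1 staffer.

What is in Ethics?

Ethics = {Omar, Pita}

From (c): Yara ∉ Ethics.
(b): Planning already has 0, so the rest are out.
(d): Dax matches Yara: Dax ∉ Ethics.
Suppose Beck ∈ Ethics: no assignment then satisfies all the clues, so Beck ∉ Ethics.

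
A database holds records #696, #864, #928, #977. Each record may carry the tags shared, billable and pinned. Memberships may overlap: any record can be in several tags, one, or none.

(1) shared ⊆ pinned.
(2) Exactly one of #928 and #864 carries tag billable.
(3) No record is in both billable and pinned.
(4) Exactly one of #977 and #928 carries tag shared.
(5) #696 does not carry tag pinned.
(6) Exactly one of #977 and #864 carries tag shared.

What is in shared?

shared = {#977}

From (5): #696 ∉ pinned.
(1) contrapositive: #696 ∉ shared.
Suppose #864 ∈ shared: no assignment then satisfies all the clues, so #864 ∉ shared.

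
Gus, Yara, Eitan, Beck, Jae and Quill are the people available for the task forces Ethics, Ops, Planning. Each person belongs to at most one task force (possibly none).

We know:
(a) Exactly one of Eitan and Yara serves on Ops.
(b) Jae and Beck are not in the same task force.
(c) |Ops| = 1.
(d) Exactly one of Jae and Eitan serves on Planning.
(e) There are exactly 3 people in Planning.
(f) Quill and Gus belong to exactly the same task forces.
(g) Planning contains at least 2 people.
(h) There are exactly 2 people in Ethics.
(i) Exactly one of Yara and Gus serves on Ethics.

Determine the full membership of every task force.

Ethics = {Beck, Yara}; Ops = {Eitan}; Planning = {Gus, Jae, Quill}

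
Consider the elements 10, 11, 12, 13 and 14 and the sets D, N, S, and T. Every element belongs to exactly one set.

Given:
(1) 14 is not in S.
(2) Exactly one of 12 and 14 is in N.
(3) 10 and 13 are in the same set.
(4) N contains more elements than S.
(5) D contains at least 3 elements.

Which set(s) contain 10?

10: D

From (1): 14 ∉ S.
Suppose 10 ∉ D: no assignment then satisfies all the clues, so 10 ∈ D.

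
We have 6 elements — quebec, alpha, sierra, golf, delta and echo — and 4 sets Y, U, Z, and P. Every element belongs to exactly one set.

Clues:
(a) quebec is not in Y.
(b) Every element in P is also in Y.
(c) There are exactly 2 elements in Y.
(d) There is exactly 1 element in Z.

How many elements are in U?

3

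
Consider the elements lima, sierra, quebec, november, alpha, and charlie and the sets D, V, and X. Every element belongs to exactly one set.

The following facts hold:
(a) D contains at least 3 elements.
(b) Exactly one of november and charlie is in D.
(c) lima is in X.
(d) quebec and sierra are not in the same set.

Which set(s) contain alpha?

alpha: D

From (c): lima ∈ X.
Suppose alpha ∉ D: no assignment then satisfies all the clues, so alpha ∈ D.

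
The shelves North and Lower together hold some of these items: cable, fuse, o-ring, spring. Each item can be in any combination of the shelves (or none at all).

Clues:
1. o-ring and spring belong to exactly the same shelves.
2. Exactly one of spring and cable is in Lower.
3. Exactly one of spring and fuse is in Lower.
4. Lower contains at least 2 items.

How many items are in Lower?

2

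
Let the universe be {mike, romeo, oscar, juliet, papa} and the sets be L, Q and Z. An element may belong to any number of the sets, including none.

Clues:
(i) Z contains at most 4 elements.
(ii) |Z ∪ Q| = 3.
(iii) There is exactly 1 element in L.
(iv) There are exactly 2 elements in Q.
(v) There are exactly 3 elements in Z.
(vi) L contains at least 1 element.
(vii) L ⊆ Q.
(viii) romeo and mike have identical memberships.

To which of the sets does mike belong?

mike: none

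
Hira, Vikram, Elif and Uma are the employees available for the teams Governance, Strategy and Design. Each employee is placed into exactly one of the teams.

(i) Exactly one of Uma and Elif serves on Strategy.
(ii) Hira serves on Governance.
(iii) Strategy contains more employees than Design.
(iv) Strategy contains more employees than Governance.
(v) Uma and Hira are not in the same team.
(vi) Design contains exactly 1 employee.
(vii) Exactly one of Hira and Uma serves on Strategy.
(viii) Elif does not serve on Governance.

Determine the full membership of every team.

Governance = {Hira}; Strategy = {Uma, Vikram}; Design = {Elif}

From (ii): Hira ∈ Governance.
From (viii): Elif ∉ Governance.
(v): Uma ∉ Governance.
(vii) (exactly one): Uma ∈ Strategy.
(i) (exactly one): Elif ∉ Strategy.
Only one team left: Elif ∈ Design.
(vi): Design already has 1, so the rest are out.
Suppose Vikram ∈ Governance: no assignment then satisfies all the clues, so Vikram ∉ Governance.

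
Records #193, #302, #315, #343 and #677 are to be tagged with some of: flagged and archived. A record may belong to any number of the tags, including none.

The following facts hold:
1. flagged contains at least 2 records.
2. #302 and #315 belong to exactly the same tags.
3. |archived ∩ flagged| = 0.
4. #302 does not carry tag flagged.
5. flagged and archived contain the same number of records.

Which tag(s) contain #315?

#315: archived

From (4): #302 ∉ flagged.
(2): #315 matches #302: #315 ∉ flagged.
Suppose #315 ∉ archived: no assignment then satisfies all the clues, so #315 ∈ archived.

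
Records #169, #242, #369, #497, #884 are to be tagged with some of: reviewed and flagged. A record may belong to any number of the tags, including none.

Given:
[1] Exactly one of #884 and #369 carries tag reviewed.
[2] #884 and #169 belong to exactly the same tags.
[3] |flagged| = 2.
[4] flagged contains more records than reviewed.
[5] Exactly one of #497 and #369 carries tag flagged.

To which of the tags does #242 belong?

#242: flagged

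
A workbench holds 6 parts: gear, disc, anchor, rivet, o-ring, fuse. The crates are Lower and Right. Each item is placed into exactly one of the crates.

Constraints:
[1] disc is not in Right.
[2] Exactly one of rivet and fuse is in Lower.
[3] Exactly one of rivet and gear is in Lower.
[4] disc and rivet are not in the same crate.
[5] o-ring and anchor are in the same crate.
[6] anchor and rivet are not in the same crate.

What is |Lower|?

From (1): disc ∉ Right.
Only one crate left: disc ∈ Lower.
(4): rivet ∉ Lower.
Only one crate left: rivet ∈ Right.
(2) (exactly one): fuse ∈ Lower.
(3) (exactly one): gear ∈ Lower.
(6): anchor ∉ Right.
Only one crate left: anchor ∈ Lower.
(5): o-ring matches anchor: o-ring ∈ Lower.

5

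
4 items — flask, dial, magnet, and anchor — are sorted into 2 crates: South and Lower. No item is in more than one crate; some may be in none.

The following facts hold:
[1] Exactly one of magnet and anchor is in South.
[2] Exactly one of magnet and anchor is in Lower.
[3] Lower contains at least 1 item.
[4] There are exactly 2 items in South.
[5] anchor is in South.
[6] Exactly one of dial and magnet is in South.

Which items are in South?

South = {anchor, dial}

From (5): anchor ∈ South.
(1) (exactly one): magnet ∉ South.
(2) (exactly one): magnet ∈ Lower.
(6) (exactly one): dial ∈ South.
(4): South already has 2, so the rest are out.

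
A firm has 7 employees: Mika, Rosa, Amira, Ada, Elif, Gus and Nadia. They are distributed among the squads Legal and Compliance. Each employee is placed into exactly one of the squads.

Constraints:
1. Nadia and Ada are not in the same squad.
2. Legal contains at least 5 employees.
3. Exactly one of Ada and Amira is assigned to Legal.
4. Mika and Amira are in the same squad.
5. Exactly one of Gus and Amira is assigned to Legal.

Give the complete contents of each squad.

Legal = {Amira, Elif, Mika, Nadia, Rosa}; Compliance = {Ada, Gus}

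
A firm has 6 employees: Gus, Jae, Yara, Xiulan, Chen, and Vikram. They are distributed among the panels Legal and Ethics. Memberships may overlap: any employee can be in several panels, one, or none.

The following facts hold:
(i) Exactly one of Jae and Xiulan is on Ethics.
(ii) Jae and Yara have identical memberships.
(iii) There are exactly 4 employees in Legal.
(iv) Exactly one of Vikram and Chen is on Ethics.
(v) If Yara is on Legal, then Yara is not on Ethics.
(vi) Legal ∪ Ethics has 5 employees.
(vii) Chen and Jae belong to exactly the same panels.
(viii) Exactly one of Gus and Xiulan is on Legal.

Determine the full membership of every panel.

Legal = {Chen, Jae, Xiulan, Yara}; Ethics = {Vikram, Xiulan}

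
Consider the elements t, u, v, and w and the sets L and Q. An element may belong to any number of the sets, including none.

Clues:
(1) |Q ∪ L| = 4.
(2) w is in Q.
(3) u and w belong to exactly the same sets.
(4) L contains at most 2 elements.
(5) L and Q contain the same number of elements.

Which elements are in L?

L = {t, v}

From (2): w ∈ Q.
(3): u matches w: u ∈ Q.
Suppose t ∉ L: no assignment then satisfies all the clues, so t ∈ L.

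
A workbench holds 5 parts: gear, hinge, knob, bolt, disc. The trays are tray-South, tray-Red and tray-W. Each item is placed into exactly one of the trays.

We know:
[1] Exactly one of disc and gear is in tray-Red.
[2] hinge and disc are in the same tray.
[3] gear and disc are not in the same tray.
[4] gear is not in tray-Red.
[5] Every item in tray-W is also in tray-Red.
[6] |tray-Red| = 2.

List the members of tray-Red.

tray-Red = {disc, hinge}

From (4): gear ∉ tray-Red.
(1) (exactly one): disc ∈ tray-Red.
(2): hinge matches disc: hinge ∉ tray-South.
(2): hinge matches disc: hinge ∈ tray-Red.
(5) contrapositive: gear ∉ tray-W.
(6): tray-Red already has 2, so the rest are out.
Only one tray left: gear ∈ tray-South.
(5) contrapositive: knob ∉ tray-W.
(5) contrapositive: bolt ∉ tray-W.
Only one tray left: knob ∈ tray-South.
Only one tray left: bolt ∈ tray-South.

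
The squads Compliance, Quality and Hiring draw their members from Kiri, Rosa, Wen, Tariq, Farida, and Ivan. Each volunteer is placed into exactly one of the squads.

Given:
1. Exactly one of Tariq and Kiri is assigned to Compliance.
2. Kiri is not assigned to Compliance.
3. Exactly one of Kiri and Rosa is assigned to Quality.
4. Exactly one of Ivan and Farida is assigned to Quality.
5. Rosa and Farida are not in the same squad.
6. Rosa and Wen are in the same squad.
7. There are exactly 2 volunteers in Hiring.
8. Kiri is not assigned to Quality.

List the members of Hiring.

Hiring = {Farida, Kiri}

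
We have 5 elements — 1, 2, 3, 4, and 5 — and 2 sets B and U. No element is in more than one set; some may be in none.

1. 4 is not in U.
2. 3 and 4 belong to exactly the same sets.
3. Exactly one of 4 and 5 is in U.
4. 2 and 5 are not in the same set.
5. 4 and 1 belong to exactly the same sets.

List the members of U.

U = {5}

From (1): 4 ∉ U.
(2): 3 matches 4: 3 ∉ U.
(3) (exactly one): 5 ∈ U.
(4): 2 ∉ U.
(5): 1 matches 4: 1 ∉ U.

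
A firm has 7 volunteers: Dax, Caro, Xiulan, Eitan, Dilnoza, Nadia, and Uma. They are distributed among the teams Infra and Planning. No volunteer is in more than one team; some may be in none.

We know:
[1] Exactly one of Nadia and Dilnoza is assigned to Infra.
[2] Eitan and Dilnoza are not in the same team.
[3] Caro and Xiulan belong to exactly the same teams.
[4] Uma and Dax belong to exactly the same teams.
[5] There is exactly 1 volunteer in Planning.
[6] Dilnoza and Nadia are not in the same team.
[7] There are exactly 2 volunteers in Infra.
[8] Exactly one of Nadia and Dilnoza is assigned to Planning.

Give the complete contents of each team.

Infra = {Eitan, Nadia}; Planning = {Dilnoza}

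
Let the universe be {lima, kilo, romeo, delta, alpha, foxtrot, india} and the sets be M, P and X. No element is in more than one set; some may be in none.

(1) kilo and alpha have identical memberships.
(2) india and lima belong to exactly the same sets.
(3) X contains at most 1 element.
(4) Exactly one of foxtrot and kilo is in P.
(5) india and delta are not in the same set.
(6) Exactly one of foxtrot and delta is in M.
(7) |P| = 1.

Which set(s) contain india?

india: none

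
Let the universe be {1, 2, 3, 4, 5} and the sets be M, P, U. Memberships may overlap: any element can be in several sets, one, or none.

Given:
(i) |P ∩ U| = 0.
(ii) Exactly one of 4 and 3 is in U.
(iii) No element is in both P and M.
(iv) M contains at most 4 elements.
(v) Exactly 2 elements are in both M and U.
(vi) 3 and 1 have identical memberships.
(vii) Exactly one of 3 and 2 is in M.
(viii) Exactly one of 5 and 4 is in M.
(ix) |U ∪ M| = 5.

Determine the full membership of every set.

M = {1, 3, 4}; P = {}; U = {1, 2, 3, 5}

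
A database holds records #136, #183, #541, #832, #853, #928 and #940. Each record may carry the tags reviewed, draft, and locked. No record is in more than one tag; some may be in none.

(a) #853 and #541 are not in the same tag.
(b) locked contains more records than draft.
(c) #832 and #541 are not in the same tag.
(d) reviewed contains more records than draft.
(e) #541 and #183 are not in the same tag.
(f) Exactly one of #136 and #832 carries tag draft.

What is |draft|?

1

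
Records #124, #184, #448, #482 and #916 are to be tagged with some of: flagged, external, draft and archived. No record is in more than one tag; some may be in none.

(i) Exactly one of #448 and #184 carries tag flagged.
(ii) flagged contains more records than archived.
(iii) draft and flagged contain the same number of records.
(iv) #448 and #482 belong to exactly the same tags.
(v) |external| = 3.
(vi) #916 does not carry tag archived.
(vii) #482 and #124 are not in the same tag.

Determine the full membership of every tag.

flagged = {#184}; external = {#448, #482, #916}; draft = {#124}; archived = {}

From (vi): #916 ∉ archived.
Suppose #124 ∈ flagged: no assignment then satisfies all the clues, so #124 ∉ flagged.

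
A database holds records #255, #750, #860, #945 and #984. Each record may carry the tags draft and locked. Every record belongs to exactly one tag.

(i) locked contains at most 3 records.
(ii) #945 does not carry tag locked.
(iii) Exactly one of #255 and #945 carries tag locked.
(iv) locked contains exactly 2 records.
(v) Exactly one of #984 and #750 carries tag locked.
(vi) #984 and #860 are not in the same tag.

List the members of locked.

locked = {#255, #984}

From (ii): #945 ∉ locked.
(iii) (exactly one): #255 ∈ locked.
Only one tag left: #945 ∈ draft.
Suppose #750 ∈ locked: no assignment then satisfies all the clues, so #750 ∉ locked.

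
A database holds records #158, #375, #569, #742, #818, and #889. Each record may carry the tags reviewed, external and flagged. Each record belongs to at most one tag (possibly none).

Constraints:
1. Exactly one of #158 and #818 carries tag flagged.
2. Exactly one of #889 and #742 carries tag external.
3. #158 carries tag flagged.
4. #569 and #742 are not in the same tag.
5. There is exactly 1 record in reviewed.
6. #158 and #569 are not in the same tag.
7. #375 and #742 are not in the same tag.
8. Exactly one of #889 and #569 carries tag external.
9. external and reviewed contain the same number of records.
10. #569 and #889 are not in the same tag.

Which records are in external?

external = {#889}

From (3): #158 ∈ flagged.
(1) (exactly one): #818 ∉ flagged.
(6): #569 ∉ flagged.
Suppose #375 ∈ external: no assignment then satisfies all the clues, so #375 ∉ external.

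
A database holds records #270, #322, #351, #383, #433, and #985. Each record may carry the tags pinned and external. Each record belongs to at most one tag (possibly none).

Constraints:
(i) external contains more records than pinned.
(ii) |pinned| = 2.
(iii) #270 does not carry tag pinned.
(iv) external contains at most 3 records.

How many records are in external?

3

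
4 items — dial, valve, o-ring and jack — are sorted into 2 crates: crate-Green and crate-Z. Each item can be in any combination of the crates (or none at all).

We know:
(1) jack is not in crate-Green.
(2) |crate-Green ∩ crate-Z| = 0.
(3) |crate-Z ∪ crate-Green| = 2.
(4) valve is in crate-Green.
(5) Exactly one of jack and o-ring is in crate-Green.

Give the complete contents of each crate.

crate-Green = {o-ring, valve}; crate-Z = {}

From (1): jack ∉ crate-Green.
From (4): valve ∈ crate-Green.
(5) (exactly one): o-ring ∈ crate-Green.
Suppose dial ∈ crate-Green: no assignment then satisfies all the clues, so dial ∉ crate-Green.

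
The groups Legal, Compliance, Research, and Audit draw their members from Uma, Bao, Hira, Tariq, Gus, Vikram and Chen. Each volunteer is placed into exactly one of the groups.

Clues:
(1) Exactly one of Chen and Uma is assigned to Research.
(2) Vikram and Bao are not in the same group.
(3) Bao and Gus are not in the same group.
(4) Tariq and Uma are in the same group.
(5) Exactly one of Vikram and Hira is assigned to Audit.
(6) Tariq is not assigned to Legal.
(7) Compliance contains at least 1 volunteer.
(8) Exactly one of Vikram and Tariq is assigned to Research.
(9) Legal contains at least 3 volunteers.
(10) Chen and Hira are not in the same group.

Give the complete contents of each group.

Legal = {Chen, Gus, Vikram}; Compliance = {Bao}; Research = {Tariq, Uma}; Audit = {Hira}

From (6): Tariq ∉ Legal.
(4): Uma matches Tariq: Uma ∉ Legal.
Suppose Uma ∈ Compliance: no assignment then satisfies all the clues, so Uma ∉ Compliance.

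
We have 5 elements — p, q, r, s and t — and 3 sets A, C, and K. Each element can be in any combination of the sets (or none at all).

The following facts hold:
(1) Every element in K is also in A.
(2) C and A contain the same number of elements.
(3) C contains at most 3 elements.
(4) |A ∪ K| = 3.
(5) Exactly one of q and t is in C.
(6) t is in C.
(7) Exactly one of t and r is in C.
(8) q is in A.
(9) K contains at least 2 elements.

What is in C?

C = {p, s, t}

From (6): t ∈ C.
From (8): q ∈ A.
(5) (exactly one): q ∉ C.
(7) (exactly one): r ∉ C.
Suppose p ∉ C: no assignment then satisfies all the clues, so p ∈ C.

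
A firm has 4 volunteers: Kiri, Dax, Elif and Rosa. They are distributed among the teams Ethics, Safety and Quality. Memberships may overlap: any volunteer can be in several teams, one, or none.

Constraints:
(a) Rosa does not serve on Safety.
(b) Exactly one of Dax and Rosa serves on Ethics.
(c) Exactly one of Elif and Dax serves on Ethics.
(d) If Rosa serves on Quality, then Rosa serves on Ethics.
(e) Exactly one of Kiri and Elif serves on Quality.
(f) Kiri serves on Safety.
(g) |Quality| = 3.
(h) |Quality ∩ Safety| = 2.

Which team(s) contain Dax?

Dax: Quality, Safety

From (a): Rosa ∉ Safety.
From (f): Kiri ∈ Safety.
Suppose Dax ∈ Ethics: no assignment then satisfies all the clues, so Dax ∉ Ethics.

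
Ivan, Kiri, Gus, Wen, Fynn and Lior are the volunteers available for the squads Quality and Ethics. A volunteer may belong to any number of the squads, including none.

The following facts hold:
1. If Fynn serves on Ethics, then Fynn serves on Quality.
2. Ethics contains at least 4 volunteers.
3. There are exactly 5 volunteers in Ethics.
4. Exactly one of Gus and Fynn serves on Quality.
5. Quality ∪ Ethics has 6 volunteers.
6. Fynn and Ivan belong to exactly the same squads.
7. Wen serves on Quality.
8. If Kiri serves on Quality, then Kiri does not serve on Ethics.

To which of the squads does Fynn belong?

Fynn: Ethics, Quality

From (7): Wen ∈ Quality.
Suppose Fynn ∉ Quality: no assignment then satisfies all the clues, so Fynn ∈ Quality.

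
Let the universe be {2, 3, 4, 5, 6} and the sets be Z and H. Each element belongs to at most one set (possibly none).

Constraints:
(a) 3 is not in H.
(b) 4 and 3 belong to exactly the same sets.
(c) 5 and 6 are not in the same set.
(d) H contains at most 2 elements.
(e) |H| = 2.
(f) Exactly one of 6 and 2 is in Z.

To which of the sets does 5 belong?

5: H

From (a): 3 ∉ H.
(b): 4 matches 3: 4 ∉ H.
Suppose 5 ∈ Z: no assignment then satisfies all the clues, so 5 ∉ Z.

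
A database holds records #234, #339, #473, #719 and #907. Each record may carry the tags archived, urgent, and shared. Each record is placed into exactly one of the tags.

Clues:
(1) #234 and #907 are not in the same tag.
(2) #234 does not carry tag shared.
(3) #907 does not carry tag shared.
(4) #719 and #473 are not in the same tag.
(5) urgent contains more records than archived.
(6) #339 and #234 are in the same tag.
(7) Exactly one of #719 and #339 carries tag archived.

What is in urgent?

urgent = {#234, #339, #473}

From (2): #234 ∉ shared.
From (3): #907 ∉ shared.
(6): #339 matches #234: #339 ∉ shared.
Suppose #234 ∉ urgent: no assignment then satisfies all the clues, so #234 ∈ urgent.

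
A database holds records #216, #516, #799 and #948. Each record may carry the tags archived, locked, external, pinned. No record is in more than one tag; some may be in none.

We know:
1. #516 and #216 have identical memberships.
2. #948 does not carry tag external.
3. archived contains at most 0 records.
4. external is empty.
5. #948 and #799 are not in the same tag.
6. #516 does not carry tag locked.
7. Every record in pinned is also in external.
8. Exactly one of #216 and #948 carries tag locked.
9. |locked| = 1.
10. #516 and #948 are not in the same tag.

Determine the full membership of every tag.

archived = {}; locked = {#948}; external = {}; pinned = {}

From (2): #948 ∉ external.
From (6): #516 ∉ locked.
(1): #216 matches #516: #216 ∉ locked.
(3): archived already has 0, so the rest are out.
(4): external already has 0, so the rest are out.
(7) contrapositive: #216 ∉ pinned.
(7) contrapositive: #516 ∉ pinned.
(7) contrapositive: #799 ∉ pinned.
(7) contrapositive: #948 ∉ pinned.
(8) (exactly one): #948 ∈ locked.
(9): locked already has 1, so the rest are out.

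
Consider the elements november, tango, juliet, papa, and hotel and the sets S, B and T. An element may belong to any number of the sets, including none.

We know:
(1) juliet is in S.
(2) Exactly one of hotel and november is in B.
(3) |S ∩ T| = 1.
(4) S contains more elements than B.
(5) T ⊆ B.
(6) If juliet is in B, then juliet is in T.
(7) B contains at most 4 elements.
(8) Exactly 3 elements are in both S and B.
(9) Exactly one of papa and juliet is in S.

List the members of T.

From (1): juliet ∈ S.
(9) (exactly one): papa ∉ S.
Suppose november ∈ T: no assignment then satisfies all the clues, so november ∉ T.

T = {juliet}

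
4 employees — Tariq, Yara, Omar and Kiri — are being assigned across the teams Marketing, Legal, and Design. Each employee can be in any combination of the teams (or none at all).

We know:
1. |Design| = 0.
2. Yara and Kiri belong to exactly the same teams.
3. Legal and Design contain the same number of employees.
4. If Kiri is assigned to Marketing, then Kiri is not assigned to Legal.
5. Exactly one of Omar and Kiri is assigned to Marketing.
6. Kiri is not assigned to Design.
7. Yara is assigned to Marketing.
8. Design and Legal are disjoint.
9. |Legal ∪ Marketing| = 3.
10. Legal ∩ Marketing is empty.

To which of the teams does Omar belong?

From (6): Kiri ∉ Design.
From (7): Yara ∈ Marketing.
(1): Design already has 0, so the rest are out.
(2): Kiri matches Yara: Kiri ∈ Marketing.
(4): Kiri ∉ Legal.
(5) (exactly one): Omar ∉ Marketing.
(10) (disjoint): Yara ∉ Legal.
Suppose Omar ∈ Legal: no assignment then satisfies all the clues, so Omar ∉ Legal.

Omar: none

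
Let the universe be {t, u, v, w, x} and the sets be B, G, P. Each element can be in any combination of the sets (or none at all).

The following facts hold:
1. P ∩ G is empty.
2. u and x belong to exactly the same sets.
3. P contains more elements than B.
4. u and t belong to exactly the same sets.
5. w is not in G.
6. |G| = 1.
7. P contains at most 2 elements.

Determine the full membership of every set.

B = {}; G = {v}; P = {w}

From (5): w ∉ G.
Suppose t ∈ B: no assignment then satisfies all the clues, so t ∉ B.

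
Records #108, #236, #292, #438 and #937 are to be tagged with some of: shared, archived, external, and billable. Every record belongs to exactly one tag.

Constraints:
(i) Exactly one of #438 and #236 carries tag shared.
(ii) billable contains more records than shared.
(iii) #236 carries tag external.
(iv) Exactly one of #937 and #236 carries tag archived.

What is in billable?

billable = {#108, #292}

From (iii): #236 ∈ external.
(i) (exactly one): #438 ∈ shared.
(iv) (exactly one): #937 ∈ archived.
Suppose #108 ∉ billable: no assignment then satisfies all the clues, so #108 ∈ billable.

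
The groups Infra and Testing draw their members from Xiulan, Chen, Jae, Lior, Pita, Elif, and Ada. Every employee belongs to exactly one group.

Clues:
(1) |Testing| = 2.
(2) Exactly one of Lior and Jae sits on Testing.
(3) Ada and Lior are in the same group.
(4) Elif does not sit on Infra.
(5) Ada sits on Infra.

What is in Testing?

Testing = {Elif, Jae}

From (4): Elif ∉ Infra.
From (5): Ada ∈ Infra.
(3): Lior matches Ada: Lior ∈ Infra.
Only one group left: Elif ∈ Testing.
(2) (exactly one): Jae ∈ Testing.
(1): Testing already has 2, so the rest are out.
Only one group left: Xiulan ∈ Infra.
Only one group left: Chen ∈ Infra.
Only one group left: Pita ∈ Infra.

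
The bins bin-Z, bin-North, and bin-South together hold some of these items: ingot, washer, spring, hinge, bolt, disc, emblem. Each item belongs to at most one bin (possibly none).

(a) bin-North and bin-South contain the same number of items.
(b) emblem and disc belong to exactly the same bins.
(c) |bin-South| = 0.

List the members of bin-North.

bin-North = {}

(c): bin-South already has 0, so the rest are out.
Suppose ingot ∈ bin-North: no assignment then satisfies all the clues, so ingot ∉ bin-North.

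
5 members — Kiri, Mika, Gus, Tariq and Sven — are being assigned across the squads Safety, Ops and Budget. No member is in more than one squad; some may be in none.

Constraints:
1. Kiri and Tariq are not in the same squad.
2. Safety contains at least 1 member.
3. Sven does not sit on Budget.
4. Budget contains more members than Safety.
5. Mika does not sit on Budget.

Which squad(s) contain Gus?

Gus: Budget

From (3): Sven ∉ Budget.
From (5): Mika ∉ Budget.
Suppose Gus ∈ Safety: no assignment then satisfies all the clues, so Gus ∉ Safety.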